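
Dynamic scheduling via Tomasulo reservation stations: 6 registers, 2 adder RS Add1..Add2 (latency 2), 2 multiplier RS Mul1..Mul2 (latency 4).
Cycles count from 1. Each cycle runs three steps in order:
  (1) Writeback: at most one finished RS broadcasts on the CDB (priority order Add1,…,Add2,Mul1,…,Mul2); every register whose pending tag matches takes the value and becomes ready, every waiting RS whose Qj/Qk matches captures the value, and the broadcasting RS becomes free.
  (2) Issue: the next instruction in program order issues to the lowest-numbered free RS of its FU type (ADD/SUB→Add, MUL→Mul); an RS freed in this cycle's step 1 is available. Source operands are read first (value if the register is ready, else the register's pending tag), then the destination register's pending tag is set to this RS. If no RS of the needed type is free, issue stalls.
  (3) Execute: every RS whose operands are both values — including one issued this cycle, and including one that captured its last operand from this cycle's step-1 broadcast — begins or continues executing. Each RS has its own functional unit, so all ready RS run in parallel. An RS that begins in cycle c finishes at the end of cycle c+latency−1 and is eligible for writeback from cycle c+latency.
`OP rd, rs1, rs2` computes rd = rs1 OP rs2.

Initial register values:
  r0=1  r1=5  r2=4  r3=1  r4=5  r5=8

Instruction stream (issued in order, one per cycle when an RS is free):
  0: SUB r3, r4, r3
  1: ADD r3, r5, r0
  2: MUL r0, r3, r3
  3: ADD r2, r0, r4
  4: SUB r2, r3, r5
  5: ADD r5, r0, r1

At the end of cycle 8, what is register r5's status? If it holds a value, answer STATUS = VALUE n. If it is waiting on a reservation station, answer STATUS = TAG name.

STATUS = TAG Add2

  c1: issue SUB r3<-Add1  regs: r0:1,r1:5,r2:4,r3:Add1,r4:5,r5:8
  c2: issue ADD r3<-Add2  regs: r0:1,r1:5,r2:4,r3:Add2,r4:5,r5:8
  c3: CDB Add1=4; issue MUL r0<-Mul1  regs: r0:Mul1,r1:5,r2:4,r3:Add2,r4:5,r5:8
  c4: CDB Add2=9; issue ADD r2<-Add1  regs: r0:Mul1,r1:5,r2:Add1,r3:9,r4:5,r5:8
  c5: issue SUB r2<-Add2  regs: r0:Mul1,r1:5,r2:Add2,r3:9,r4:5,r5:8
  c6: stall  regs: r0:Mul1,r1:5,r2:Add2,r3:9,r4:5,r5:8
  c7: CDB Add2=1; issue ADD r5<-Add2  regs: r0:Mul1,r1:5,r2:1,r3:9,r4:5,r5:Add2
  c8: CDB Mul1=81  regs: r0:81,r1:5,r2:1,r3:9,r4:5,r5:Add2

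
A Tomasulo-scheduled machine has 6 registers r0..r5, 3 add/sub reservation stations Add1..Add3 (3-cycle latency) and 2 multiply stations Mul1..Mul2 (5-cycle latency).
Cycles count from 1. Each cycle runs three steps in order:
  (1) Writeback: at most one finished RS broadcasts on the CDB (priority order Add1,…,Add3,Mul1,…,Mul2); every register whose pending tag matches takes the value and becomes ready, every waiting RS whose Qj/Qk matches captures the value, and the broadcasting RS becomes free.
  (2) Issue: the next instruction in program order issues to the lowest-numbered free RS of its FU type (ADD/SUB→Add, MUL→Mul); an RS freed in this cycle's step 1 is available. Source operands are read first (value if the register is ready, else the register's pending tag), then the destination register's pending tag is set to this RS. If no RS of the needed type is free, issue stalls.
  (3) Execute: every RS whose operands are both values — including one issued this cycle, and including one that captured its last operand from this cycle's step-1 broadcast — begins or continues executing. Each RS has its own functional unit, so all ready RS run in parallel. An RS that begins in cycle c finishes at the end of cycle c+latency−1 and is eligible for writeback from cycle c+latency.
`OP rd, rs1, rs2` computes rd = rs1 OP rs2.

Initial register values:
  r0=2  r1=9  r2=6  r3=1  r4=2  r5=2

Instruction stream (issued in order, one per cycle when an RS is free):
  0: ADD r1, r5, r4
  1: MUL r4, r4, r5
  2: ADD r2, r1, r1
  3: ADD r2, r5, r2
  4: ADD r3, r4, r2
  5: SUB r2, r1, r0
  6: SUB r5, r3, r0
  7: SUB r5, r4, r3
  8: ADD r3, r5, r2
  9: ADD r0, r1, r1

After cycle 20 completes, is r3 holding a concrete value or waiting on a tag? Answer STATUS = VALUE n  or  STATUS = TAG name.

STATUS = VALUE -8

cycle 1: issue ADD r1<-Add1 // r0:2,r1:Add1,r2:6,r3:1,r4:2,r5:2
cycle 2: issue MUL r4<-Mul1 // r0:2,r1:Add1,r2:6,r3:1,r4:Mul1,r5:2
cycle 3: issue ADD r2<-Add2 // r0:2,r1:Add1,r2:Add2,r3:1,r4:Mul1,r5:2
cycle 4: CDB Add1=4; issue ADD r2<-Add1 // r0:2,r1:4,r2:Add1,r3:1,r4:Mul1,r5:2
cycle 5: issue ADD r3<-Add3 // r0:2,r1:4,r2:Add1,r3:Add3,r4:Mul1,r5:2
cycle 6: stall // r0:2,r1:4,r2:Add1,r3:Add3,r4:Mul1,r5:2
cycle 7: CDB Add2=8; issue SUB r2<-Add2 // r0:2,r1:4,r2:Add2,r3:Add3,r4:Mul1,r5:2
cycle 8: CDB Mul1=4; stall // r0:2,r1:4,r2:Add2,r3:Add3,r4:4,r5:2
cycle 9: stall // r0:2,r1:4,r2:Add2,r3:Add3,r4:4,r5:2
cycle 10: CDB Add1=10; issue SUB r5<-Add1 // r0:2,r1:4,r2:Add2,r3:Add3,r4:4,r5:Add1
cycle 11: CDB Add2=2; issue SUB r5<-Add2 // r0:2,r1:4,r2:2,r3:Add3,r4:4,r5:Add2
cycle 12: stall // r0:2,r1:4,r2:2,r3:Add3,r4:4,r5:Add2
cycle 13: CDB Add3=14; issue ADD r3<-Add3 // r0:2,r1:4,r2:2,r3:Add3,r4:4,r5:Add2
cycle 14: stall // r0:2,r1:4,r2:2,r3:Add3,r4:4,r5:Add2
cycle 15: stall // r0:2,r1:4,r2:2,r3:Add3,r4:4,r5:Add2
cycle 16: CDB Add1=12; issue ADD r0<-Add1 // r0:Add1,r1:4,r2:2,r3:Add3,r4:4,r5:Add2
cycle 17: CDB Add2=-10 // r0:Add1,r1:4,r2:2,r3:Add3,r4:4,r5:-10
cycle 18: - // r0:Add1,r1:4,r2:2,r3:Add3,r4:4,r5:-10
cycle 19: CDB Add1=8 // r0:8,r1:4,r2:2,r3:Add3,r4:4,r5:-10
cycle 20: CDB Add3=-8 // r0:8,r1:4,r2:2,r3:-8,r4:4,r5:-10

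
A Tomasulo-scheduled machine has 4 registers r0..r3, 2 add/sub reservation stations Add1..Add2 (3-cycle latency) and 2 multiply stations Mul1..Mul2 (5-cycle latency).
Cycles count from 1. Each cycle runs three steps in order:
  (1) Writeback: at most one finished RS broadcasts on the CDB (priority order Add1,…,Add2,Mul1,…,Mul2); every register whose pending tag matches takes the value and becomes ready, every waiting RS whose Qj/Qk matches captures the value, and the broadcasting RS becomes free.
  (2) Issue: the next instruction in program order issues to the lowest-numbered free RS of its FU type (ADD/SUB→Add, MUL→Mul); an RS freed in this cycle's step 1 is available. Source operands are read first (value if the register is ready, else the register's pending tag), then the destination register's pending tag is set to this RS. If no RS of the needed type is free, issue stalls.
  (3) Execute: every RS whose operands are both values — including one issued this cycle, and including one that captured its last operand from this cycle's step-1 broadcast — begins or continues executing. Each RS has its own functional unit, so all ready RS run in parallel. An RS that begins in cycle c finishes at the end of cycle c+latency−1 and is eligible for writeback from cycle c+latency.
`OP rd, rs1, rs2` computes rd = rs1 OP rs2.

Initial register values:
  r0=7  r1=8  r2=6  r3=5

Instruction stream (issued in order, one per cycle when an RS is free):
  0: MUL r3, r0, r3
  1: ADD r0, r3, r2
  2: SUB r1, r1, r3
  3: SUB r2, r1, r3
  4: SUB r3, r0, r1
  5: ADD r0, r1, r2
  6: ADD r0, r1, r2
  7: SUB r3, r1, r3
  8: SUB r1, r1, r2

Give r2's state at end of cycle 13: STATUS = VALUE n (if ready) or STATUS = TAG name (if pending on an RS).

STATUS = VALUE -62

c1: issue MUL r3<-Mul1 | r0:7,r1:8,r2:6,r3:Mul1
c2: issue ADD r0<-Add1 | r0:Add1,r1:8,r2:6,r3:Mul1
c3: issue SUB r1<-Add2 | r0:Add1,r1:Add2,r2:6,r3:Mul1
c4: stall | r0:Add1,r1:Add2,r2:6,r3:Mul1
c5: stall | r0:Add1,r1:Add2,r2:6,r3:Mul1
c6: CDB Mul1=35; stall | r0:Add1,r1:Add2,r2:6,r3:35
c7: stall | r0:Add1,r1:Add2,r2:6,r3:35
c8: stall | r0:Add1,r1:Add2,r2:6,r3:35
c9: CDB Add1=41; issue SUB r2<-Add1 | r0:41,r1:Add2,r2:Add1,r3:35
c10: CDB Add2=-27; issue SUB r3<-Add2 | r0:41,r1:-27,r2:Add1,r3:Add2
c11: stall | r0:41,r1:-27,r2:Add1,r3:Add2
c12: stall | r0:41,r1:-27,r2:Add1,r3:Add2
c13: CDB Add1=-62; issue ADD r0<-Add1 | r0:Add1,r1:-27,r2:-62,r3:Add2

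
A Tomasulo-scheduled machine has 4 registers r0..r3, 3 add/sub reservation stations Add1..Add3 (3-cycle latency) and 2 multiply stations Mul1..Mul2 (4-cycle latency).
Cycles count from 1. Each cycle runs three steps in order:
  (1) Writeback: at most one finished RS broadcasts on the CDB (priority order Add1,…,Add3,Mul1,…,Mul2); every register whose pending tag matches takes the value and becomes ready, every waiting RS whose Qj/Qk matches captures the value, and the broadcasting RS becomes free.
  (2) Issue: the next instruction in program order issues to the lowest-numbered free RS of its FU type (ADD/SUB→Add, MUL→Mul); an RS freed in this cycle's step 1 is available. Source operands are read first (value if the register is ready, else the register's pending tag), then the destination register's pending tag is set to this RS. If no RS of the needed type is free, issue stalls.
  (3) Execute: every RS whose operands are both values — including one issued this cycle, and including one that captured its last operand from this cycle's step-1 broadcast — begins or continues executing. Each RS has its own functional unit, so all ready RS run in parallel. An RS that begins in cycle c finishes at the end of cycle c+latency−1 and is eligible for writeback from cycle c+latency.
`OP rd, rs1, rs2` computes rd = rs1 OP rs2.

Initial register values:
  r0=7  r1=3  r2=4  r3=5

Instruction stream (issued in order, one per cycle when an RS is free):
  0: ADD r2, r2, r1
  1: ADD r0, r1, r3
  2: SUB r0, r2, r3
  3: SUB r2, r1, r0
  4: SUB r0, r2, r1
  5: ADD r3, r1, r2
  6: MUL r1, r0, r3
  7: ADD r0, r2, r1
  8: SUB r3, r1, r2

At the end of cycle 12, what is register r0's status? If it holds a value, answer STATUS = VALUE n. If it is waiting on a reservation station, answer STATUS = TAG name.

cycle 1: issue ADD r2<-Add1 // r0:7,r1:3,r2:Add1,r3:5
cycle 2: issue ADD r0<-Add2 // r0:Add2,r1:3,r2:Add1,r3:5
cycle 3: issue SUB r0<-Add3 // r0:Add3,r1:3,r2:Add1,r3:5
cycle 4: CDB Add1=7; issue SUB r2<-Add1 // r0:Add3,r1:3,r2:Add1,r3:5
cycle 5: CDB Add2=8; issue SUB r0<-Add2 // r0:Add2,r1:3,r2:Add1,r3:5
cycle 6: stall // r0:Add2,r1:3,r2:Add1,r3:5
cycle 7: CDB Add3=2; issue ADD r3<-Add3 // r0:Add2,r1:3,r2:Add1,r3:Add3
cycle 8: issue MUL r1<-Mul1 // r0:Add2,r1:Mul1,r2:Add1,r3:Add3
cycle 9: stall // r0:Add2,r1:Mul1,r2:Add1,r3:Add3
cycle 10: CDB Add1=1; issue ADD r0<-Add1 // r0:Add1,r1:Mul1,r2:1,r3:Add3
cycle 11: stall // r0:Add1,r1:Mul1,r2:1,r3:Add3
cycle 12: stall // r0:Add1,r1:Mul1,r2:1,r3:Add3

STATUS = TAG Add1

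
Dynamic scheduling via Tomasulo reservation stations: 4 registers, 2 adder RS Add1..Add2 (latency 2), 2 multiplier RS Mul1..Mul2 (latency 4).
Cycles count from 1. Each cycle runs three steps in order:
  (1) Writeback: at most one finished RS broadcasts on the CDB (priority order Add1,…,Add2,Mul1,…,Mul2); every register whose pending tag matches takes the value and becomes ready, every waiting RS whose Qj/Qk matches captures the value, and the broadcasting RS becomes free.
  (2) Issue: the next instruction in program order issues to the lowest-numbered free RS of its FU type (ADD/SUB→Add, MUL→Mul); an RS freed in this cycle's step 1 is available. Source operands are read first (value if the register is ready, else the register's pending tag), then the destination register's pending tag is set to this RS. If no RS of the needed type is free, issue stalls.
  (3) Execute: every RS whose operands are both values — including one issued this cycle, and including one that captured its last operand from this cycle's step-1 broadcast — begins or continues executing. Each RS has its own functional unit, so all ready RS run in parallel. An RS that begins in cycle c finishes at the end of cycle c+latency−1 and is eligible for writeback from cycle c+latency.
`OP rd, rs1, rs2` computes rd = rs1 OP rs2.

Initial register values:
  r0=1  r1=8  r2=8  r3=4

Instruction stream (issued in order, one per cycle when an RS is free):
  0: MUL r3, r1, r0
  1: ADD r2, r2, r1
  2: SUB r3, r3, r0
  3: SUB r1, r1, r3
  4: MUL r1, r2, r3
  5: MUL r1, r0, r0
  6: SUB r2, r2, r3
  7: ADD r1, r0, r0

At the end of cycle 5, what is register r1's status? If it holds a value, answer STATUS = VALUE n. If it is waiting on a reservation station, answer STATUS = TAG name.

  c1: issue MUL r3<-Mul1  regs: r0:1,r1:8,r2:8,r3:Mul1
  c2: issue ADD r2<-Add1  regs: r0:1,r1:8,r2:Add1,r3:Mul1
  c3: issue SUB r3<-Add2  regs: r0:1,r1:8,r2:Add1,r3:Add2
  c4: CDB Add1=16; issue SUB r1<-Add1  regs: r0:1,r1:Add1,r2:16,r3:Add2
  c5: CDB Mul1=8; issue MUL r1<-Mul1  regs: r0:1,r1:Mul1,r2:16,r3:Add2

STATUS = TAG Mul1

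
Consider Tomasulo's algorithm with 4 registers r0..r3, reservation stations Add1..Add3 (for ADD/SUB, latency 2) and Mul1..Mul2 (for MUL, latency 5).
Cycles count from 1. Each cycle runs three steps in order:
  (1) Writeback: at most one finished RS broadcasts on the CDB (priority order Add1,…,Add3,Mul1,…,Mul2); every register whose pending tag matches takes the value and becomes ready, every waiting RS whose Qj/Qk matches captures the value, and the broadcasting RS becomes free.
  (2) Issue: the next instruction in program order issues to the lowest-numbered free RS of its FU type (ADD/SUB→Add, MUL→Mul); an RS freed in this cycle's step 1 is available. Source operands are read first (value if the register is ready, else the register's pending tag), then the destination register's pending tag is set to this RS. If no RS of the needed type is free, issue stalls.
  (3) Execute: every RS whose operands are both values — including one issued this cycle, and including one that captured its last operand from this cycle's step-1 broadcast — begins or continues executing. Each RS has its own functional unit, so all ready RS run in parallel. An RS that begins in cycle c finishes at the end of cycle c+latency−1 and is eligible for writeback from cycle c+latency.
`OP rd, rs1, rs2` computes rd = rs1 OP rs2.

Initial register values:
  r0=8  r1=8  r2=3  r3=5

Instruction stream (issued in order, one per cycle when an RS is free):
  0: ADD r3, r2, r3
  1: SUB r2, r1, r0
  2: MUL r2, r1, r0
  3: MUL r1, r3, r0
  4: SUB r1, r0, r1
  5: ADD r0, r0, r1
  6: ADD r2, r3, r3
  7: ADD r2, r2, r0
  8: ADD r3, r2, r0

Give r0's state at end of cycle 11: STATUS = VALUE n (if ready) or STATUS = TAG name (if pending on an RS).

STATUS = TAG Add2

c1: issue ADD r3<-Add1 | r0:8,r1:8,r2:3,r3:Add1
c2: issue SUB r2<-Add2 | r0:8,r1:8,r2:Add2,r3:Add1
c3: CDB Add1=8; issue MUL r2<-Mul1 | r0:8,r1:8,r2:Mul1,r3:8
c4: CDB Add2=0; issue MUL r1<-Mul2 | r0:8,r1:Mul2,r2:Mul1,r3:8
c5: issue SUB r1<-Add1 | r0:8,r1:Add1,r2:Mul1,r3:8
c6: issue ADD r0<-Add2 | r0:Add2,r1:Add1,r2:Mul1,r3:8
c7: issue ADD r2<-Add3 | r0:Add2,r1:Add1,r2:Add3,r3:8
c8: CDB Mul1=64; stall | r0:Add2,r1:Add1,r2:Add3,r3:8
c9: CDB Add3=16; issue ADD r2<-Add3 | r0:Add2,r1:Add1,r2:Add3,r3:8
c10: CDB Mul2=64; stall | r0:Add2,r1:Add1,r2:Add3,r3:8
c11: stall | r0:Add2,r1:Add1,r2:Add3,r3:8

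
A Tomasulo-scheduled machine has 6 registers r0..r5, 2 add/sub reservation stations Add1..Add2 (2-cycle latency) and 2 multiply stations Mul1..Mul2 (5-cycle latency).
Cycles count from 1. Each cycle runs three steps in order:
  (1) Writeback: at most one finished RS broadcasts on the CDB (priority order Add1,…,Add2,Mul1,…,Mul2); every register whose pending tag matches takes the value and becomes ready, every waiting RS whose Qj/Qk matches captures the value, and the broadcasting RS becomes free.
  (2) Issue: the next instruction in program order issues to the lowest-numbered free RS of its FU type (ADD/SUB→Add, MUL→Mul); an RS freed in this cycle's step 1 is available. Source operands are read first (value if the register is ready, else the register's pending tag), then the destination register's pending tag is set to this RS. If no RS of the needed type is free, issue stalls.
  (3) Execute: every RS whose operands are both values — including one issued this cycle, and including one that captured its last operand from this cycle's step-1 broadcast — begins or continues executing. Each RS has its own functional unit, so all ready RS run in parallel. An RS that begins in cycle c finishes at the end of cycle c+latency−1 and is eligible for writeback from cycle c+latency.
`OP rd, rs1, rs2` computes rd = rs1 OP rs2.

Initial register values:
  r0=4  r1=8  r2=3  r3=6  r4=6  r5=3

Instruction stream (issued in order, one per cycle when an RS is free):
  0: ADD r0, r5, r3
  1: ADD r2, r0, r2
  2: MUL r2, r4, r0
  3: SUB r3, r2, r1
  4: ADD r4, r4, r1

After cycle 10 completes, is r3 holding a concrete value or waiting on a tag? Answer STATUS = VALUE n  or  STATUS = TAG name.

STATUS = VALUE 46

  c1: issue ADD r0<-Add1  regs: r0:Add1,r1:8,r2:3,r3:6,r4:6,r5:3
  c2: issue ADD r2<-Add2  regs: r0:Add1,r1:8,r2:Add2,r3:6,r4:6,r5:3
  c3: CDB Add1=9; issue MUL r2<-Mul1  regs: r0:9,r1:8,r2:Mul1,r3:6,r4:6,r5:3
  c4: issue SUB r3<-Add1  regs: r0:9,r1:8,r2:Mul1,r3:Add1,r4:6,r5:3
  c5: CDB Add2=12; issue ADD r4<-Add2  regs: r0:9,r1:8,r2:Mul1,r3:Add1,r4:Add2,r5:3
  c6: -  regs: r0:9,r1:8,r2:Mul1,r3:Add1,r4:Add2,r5:3
  c7: CDB Add2=14  regs: r0:9,r1:8,r2:Mul1,r3:Add1,r4:14,r5:3
  c8: CDB Mul1=54  regs: r0:9,r1:8,r2:54,r3:Add1,r4:14,r5:3
  c9: -  regs: r0:9,r1:8,r2:54,r3:Add1,r4:14,r5:3
  c10: CDB Add1=46  regs: r0:9,r1:8,r2:54,r3:46,r4:14,r5:3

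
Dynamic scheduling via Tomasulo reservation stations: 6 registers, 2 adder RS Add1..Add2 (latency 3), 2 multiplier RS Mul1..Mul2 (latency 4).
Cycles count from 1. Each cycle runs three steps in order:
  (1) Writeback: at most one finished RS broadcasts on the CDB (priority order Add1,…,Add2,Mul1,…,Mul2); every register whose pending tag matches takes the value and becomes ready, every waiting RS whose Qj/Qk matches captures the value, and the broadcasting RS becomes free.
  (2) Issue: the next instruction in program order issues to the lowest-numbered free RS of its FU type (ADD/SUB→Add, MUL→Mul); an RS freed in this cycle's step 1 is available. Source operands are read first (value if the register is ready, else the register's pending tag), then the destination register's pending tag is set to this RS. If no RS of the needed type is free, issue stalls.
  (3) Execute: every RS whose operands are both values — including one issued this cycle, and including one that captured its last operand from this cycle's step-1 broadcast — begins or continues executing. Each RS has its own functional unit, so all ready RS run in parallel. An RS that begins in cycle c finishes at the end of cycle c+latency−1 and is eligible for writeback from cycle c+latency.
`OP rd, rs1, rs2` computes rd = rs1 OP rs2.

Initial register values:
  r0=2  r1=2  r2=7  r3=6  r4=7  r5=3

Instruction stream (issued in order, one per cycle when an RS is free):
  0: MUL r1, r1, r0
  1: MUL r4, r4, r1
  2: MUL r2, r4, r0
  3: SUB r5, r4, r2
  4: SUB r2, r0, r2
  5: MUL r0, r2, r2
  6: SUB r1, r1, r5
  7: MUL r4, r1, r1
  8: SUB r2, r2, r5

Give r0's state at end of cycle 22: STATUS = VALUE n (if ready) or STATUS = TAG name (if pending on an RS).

  c1: issue MUL r1<-Mul1  regs: r0:2,r1:Mul1,r2:7,r3:6,r4:7,r5:3
  c2: issue MUL r4<-Mul2  regs: r0:2,r1:Mul1,r2:7,r3:6,r4:Mul2,r5:3
  c3: stall  regs: r0:2,r1:Mul1,r2:7,r3:6,r4:Mul2,r5:3
  c4: stall  regs: r0:2,r1:Mul1,r2:7,r3:6,r4:Mul2,r5:3
  c5: CDB Mul1=4; issue MUL r2<-Mul1  regs: r0:2,r1:4,r2:Mul1,r3:6,r4:Mul2,r5:3
  c6: issue SUB r5<-Add1  regs: r0:2,r1:4,r2:Mul1,r3:6,r4:Mul2,r5:Add1
  c7: issue SUB r2<-Add2  regs: r0:2,r1:4,r2:Add2,r3:6,r4:Mul2,r5:Add1
  c8: stall  regs: r0:2,r1:4,r2:Add2,r3:6,r4:Mul2,r5:Add1
  c9: CDB Mul2=28; issue MUL r0<-Mul2  regs: r0:Mul2,r1:4,r2:Add2,r3:6,r4:28,r5:Add1
  c10: stall  regs: r0:Mul2,r1:4,r2:Add2,r3:6,r4:28,r5:Add1
  c11: stall  regs: r0:Mul2,r1:4,r2:Add2,r3:6,r4:28,r5:Add1
  c12: stall  regs: r0:Mul2,r1:4,r2:Add2,r3:6,r4:28,r5:Add1
  c13: CDB Mul1=56; stall  regs: r0:Mul2,r1:4,r2:Add2,r3:6,r4:28,r5:Add1
  c14: stall  regs: r0:Mul2,r1:4,r2:Add2,r3:6,r4:28,r5:Add1
  c15: stall  regs: r0:Mul2,r1:4,r2:Add2,r3:6,r4:28,r5:Add1
  c16: CDB Add1=-28; issue SUB r1<-Add1  regs: r0:Mul2,r1:Add1,r2:Add2,r3:6,r4:28,r5:-28
  c17: CDB Add2=-54; issue MUL r4<-Mul1  regs: r0:Mul2,r1:Add1,r2:-54,r3:6,r4:Mul1,r5:-28
  c18: issue SUB r2<-Add2  regs: r0:Mul2,r1:Add1,r2:Add2,r3:6,r4:Mul1,r5:-28
  c19: CDB Add1=32  regs: r0:Mul2,r1:32,r2:Add2,r3:6,r4:Mul1,r5:-28
  c20: -  regs: r0:Mul2,r1:32,r2:Add2,r3:6,r4:Mul1,r5:-28
  c21: CDB Add2=-26  regs: r0:Mul2,r1:32,r2:-26,r3:6,r4:Mul1,r5:-28
  c22: CDB Mul2=2916  regs: r0:2916,r1:32,r2:-26,r3:6,r4:Mul1,r5:-28

STATUS = VALUE 2916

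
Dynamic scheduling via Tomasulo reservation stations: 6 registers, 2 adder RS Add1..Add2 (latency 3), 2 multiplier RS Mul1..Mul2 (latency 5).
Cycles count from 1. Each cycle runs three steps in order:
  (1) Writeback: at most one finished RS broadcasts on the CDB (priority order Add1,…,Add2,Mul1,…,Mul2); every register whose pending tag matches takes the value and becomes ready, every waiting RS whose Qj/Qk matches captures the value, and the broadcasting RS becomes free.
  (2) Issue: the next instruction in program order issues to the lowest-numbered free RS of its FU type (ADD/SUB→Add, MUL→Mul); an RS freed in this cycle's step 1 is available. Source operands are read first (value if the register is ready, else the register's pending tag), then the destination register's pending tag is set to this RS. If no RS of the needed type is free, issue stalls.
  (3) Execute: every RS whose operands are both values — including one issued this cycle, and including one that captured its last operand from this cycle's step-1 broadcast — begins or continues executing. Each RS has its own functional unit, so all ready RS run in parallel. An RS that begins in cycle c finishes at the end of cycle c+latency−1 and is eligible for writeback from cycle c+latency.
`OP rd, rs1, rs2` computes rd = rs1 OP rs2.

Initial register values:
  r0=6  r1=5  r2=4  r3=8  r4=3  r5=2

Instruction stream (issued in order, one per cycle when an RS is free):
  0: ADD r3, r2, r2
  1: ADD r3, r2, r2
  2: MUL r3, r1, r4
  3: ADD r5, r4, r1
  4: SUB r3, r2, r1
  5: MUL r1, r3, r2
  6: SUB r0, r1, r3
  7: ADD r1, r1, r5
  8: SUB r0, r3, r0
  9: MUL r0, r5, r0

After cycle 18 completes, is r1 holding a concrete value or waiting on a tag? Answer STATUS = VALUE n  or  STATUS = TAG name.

c1: issue ADD r3<-Add1 | r0:6,r1:5,r2:4,r3:Add1,r4:3,r5:2
c2: issue ADD r3<-Add2 | r0:6,r1:5,r2:4,r3:Add2,r4:3,r5:2
c3: issue MUL r3<-Mul1 | r0:6,r1:5,r2:4,r3:Mul1,r4:3,r5:2
c4: CDB Add1=8; issue ADD r5<-Add1 | r0:6,r1:5,r2:4,r3:Mul1,r4:3,r5:Add1
c5: CDB Add2=8; issue SUB r3<-Add2 | r0:6,r1:5,r2:4,r3:Add2,r4:3,r5:Add1
c6: issue MUL r1<-Mul2 | r0:6,r1:Mul2,r2:4,r3:Add2,r4:3,r5:Add1
c7: CDB Add1=8; issue SUB r0<-Add1 | r0:Add1,r1:Mul2,r2:4,r3:Add2,r4:3,r5:8
c8: CDB Add2=-1; issue ADD r1<-Add2 | r0:Add1,r1:Add2,r2:4,r3:-1,r4:3,r5:8
c9: CDB Mul1=15; stall | r0:Add1,r1:Add2,r2:4,r3:-1,r4:3,r5:8
c10: stall | r0:Add1,r1:Add2,r2:4,r3:-1,r4:3,r5:8
c11: stall | r0:Add1,r1:Add2,r2:4,r3:-1,r4:3,r5:8
c12: stall | r0:Add1,r1:Add2,r2:4,r3:-1,r4:3,r5:8
c13: CDB Mul2=-4; stall | r0:Add1,r1:Add2,r2:4,r3:-1,r4:3,r5:8
c14: stall | r0:Add1,r1:Add2,r2:4,r3:-1,r4:3,r5:8
c15: stall | r0:Add1,r1:Add2,r2:4,r3:-1,r4:3,r5:8
c16: CDB Add1=-3; issue SUB r0<-Add1 | r0:Add1,r1:Add2,r2:4,r3:-1,r4:3,r5:8
c17: CDB Add2=4; issue MUL r0<-Mul1 | r0:Mul1,r1:4,r2:4,r3:-1,r4:3,r5:8
c18: - | r0:Mul1,r1:4,r2:4,r3:-1,r4:3,r5:8

STATUS = VALUE 4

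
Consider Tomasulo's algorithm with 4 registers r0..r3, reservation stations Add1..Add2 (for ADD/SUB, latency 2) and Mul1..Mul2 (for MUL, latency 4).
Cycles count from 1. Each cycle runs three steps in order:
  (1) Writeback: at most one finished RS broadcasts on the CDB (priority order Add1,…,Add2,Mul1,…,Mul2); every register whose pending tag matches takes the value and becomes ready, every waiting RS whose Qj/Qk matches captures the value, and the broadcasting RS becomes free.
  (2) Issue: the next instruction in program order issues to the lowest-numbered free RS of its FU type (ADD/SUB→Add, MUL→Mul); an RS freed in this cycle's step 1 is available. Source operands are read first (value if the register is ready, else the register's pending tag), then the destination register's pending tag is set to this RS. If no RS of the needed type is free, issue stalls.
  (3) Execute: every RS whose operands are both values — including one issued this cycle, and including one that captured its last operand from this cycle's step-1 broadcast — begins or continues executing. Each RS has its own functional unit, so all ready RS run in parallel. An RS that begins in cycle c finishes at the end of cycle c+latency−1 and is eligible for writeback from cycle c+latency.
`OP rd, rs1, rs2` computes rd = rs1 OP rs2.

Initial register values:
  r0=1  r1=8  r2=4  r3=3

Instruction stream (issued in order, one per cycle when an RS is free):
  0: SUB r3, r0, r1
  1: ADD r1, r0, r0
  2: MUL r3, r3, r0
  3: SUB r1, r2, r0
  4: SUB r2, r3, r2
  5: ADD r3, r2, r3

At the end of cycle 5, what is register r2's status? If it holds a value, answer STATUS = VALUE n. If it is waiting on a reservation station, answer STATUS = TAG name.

STATUS = TAG Add2

  c1: issue SUB r3<-Add1  regs: r0:1,r1:8,r2:4,r3:Add1
  c2: issue ADD r1<-Add2  regs: r0:1,r1:Add2,r2:4,r3:Add1
  c3: CDB Add1=-7; issue MUL r3<-Mul1  regs: r0:1,r1:Add2,r2:4,r3:Mul1
  c4: CDB Add2=2; issue SUB r1<-Add1  regs: r0:1,r1:Add1,r2:4,r3:Mul1
  c5: issue SUB r2<-Add2  regs: r0:1,r1:Add1,r2:Add2,r3:Mul1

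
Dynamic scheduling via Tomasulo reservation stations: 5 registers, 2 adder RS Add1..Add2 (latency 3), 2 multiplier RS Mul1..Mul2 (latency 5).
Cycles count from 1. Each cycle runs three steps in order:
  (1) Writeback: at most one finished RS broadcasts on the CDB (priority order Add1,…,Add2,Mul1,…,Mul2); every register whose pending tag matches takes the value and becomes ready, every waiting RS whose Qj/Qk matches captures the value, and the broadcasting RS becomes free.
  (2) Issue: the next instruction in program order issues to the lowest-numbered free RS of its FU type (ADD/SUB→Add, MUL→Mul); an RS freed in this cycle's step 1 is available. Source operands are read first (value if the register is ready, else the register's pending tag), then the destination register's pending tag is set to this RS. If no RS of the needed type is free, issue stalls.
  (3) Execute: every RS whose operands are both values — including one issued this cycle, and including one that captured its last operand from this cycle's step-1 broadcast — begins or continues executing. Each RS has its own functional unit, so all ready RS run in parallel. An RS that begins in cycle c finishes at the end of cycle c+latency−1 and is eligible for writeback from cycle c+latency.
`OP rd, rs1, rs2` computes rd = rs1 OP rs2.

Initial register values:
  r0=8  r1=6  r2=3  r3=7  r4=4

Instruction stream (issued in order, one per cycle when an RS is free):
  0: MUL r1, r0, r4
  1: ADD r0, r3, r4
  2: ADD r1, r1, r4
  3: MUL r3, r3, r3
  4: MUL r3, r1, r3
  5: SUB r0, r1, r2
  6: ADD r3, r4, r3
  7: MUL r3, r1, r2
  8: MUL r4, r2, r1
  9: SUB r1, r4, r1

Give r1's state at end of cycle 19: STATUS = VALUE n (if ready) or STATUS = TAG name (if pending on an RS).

c1: issue MUL r1<-Mul1 | r0:8,r1:Mul1,r2:3,r3:7,r4:4
c2: issue ADD r0<-Add1 | r0:Add1,r1:Mul1,r2:3,r3:7,r4:4
c3: issue ADD r1<-Add2 | r0:Add1,r1:Add2,r2:3,r3:7,r4:4
c4: issue MUL r3<-Mul2 | r0:Add1,r1:Add2,r2:3,r3:Mul2,r4:4
c5: CDB Add1=11; stall | r0:11,r1:Add2,r2:3,r3:Mul2,r4:4
c6: CDB Mul1=32; issue MUL r3<-Mul1 | r0:11,r1:Add2,r2:3,r3:Mul1,r4:4
c7: issue SUB r0<-Add1 | r0:Add1,r1:Add2,r2:3,r3:Mul1,r4:4
c8: stall | r0:Add1,r1:Add2,r2:3,r3:Mul1,r4:4
c9: CDB Add2=36; issue ADD r3<-Add2 | r0:Add1,r1:36,r2:3,r3:Add2,r4:4
c10: CDB Mul2=49; issue MUL r3<-Mul2 | r0:Add1,r1:36,r2:3,r3:Mul2,r4:4
c11: stall | r0:Add1,r1:36,r2:3,r3:Mul2,r4:4
c12: CDB Add1=33; stall | r0:33,r1:36,r2:3,r3:Mul2,r4:4
c13: stall | r0:33,r1:36,r2:3,r3:Mul2,r4:4
c14: stall | r0:33,r1:36,r2:3,r3:Mul2,r4:4
c15: CDB Mul1=1764; issue MUL r4<-Mul1 | r0:33,r1:36,r2:3,r3:Mul2,r4:Mul1
c16: CDB Mul2=108; issue SUB r1<-Add1 | r0:33,r1:Add1,r2:3,r3:108,r4:Mul1
c17: - | r0:33,r1:Add1,r2:3,r3:108,r4:Mul1
c18: CDB Add2=1768 | r0:33,r1:Add1,r2:3,r3:108,r4:Mul1
c19: - | r0:33,r1:Add1,r2:3,r3:108,r4:Mul1

STATUS = TAG Add1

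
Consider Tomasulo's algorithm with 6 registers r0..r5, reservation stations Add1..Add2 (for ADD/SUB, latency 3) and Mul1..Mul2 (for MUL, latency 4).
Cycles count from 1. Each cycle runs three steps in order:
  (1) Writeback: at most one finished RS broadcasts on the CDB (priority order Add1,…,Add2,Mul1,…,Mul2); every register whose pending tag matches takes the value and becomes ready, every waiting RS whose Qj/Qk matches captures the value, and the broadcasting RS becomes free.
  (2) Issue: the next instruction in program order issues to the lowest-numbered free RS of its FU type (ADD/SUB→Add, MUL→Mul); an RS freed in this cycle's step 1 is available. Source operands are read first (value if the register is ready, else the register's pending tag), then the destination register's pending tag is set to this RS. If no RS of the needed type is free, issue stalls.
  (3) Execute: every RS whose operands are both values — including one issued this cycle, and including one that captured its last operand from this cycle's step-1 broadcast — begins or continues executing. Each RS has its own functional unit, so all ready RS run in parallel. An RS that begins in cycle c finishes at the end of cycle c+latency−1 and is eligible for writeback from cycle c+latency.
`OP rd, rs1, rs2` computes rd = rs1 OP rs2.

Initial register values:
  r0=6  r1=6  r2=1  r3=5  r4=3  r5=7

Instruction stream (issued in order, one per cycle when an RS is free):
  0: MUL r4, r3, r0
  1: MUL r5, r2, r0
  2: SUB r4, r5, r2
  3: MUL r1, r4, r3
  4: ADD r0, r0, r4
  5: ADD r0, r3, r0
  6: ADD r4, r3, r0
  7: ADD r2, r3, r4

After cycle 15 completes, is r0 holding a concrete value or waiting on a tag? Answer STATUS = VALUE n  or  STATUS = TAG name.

STATUS = VALUE 16

c1: issue MUL r4<-Mul1 | r0:6,r1:6,r2:1,r3:5,r4:Mul1,r5:7
c2: issue MUL r5<-Mul2 | r0:6,r1:6,r2:1,r3:5,r4:Mul1,r5:Mul2
c3: issue SUB r4<-Add1 | r0:6,r1:6,r2:1,r3:5,r4:Add1,r5:Mul2
c4: stall | r0:6,r1:6,r2:1,r3:5,r4:Add1,r5:Mul2
c5: CDB Mul1=30; issue MUL r1<-Mul1 | r0:6,r1:Mul1,r2:1,r3:5,r4:Add1,r5:Mul2
c6: CDB Mul2=6; issue ADD r0<-Add2 | r0:Add2,r1:Mul1,r2:1,r3:5,r4:Add1,r5:6
c7: stall | r0:Add2,r1:Mul1,r2:1,r3:5,r4:Add1,r5:6
c8: stall | r0:Add2,r1:Mul1,r2:1,r3:5,r4:Add1,r5:6
c9: CDB Add1=5; issue ADD r0<-Add1 | r0:Add1,r1:Mul1,r2:1,r3:5,r4:5,r5:6
c10: stall | r0:Add1,r1:Mul1,r2:1,r3:5,r4:5,r5:6
c11: stall | r0:Add1,r1:Mul1,r2:1,r3:5,r4:5,r5:6
c12: CDB Add2=11; issue ADD r4<-Add2 | r0:Add1,r1:Mul1,r2:1,r3:5,r4:Add2,r5:6
c13: CDB Mul1=25; stall | r0:Add1,r1:25,r2:1,r3:5,r4:Add2,r5:6
c14: stall | r0:Add1,r1:25,r2:1,r3:5,r4:Add2,r5:6
c15: CDB Add1=16; issue ADD r2<-Add1 | r0:16,r1:25,r2:Add1,r3:5,r4:Add2,r5:6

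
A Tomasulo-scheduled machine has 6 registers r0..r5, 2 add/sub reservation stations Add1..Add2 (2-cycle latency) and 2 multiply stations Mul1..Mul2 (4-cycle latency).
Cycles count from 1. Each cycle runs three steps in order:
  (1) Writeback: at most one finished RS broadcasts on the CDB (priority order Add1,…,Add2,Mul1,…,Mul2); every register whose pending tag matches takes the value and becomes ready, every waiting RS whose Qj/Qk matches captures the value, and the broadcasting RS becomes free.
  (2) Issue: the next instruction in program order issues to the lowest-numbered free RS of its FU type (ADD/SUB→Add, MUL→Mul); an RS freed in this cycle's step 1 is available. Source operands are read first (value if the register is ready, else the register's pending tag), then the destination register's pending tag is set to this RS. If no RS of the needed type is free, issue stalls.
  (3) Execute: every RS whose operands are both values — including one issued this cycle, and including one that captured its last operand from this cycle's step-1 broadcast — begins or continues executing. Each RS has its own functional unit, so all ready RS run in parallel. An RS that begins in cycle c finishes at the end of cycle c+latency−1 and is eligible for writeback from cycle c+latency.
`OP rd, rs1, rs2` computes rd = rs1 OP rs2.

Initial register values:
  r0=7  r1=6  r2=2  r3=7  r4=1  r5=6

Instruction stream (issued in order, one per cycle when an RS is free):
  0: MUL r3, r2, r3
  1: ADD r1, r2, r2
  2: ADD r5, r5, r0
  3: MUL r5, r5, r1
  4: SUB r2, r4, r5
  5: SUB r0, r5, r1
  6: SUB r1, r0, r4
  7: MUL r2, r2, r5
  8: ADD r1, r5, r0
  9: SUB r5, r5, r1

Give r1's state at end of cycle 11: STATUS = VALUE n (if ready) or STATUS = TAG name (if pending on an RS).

  c1: issue MUL r3<-Mul1  regs: r0:7,r1:6,r2:2,r3:Mul1,r4:1,r5:6
  c2: issue ADD r1<-Add1  regs: r0:7,r1:Add1,r2:2,r3:Mul1,r4:1,r5:6
  c3: issue ADD r5<-Add2  regs: r0:7,r1:Add1,r2:2,r3:Mul1,r4:1,r5:Add2
  c4: CDB Add1=4; issue MUL r5<-Mul2  regs: r0:7,r1:4,r2:2,r3:Mul1,r4:1,r5:Mul2
  c5: CDB Add2=13; issue SUB r2<-Add1  regs: r0:7,r1:4,r2:Add1,r3:Mul1,r4:1,r5:Mul2
  c6: CDB Mul1=14; issue SUB r0<-Add2  regs: r0:Add2,r1:4,r2:Add1,r3:14,r4:1,r5:Mul2
  c7: stall  regs: r0:Add2,r1:4,r2:Add1,r3:14,r4:1,r5:Mul2
  c8: stall  regs: r0:Add2,r1:4,r2:Add1,r3:14,r4:1,r5:Mul2
  c9: CDB Mul2=52; stall  regs: r0:Add2,r1:4,r2:Add1,r3:14,r4:1,r5:52
  c10: stall  regs: r0:Add2,r1:4,r2:Add1,r3:14,r4:1,r5:52
  c11: CDB Add1=-51; issue SUB r1<-Add1  regs: r0:Add2,r1:Add1,r2:-51,r3:14,r4:1,r5:52

STATUS = TAG Add1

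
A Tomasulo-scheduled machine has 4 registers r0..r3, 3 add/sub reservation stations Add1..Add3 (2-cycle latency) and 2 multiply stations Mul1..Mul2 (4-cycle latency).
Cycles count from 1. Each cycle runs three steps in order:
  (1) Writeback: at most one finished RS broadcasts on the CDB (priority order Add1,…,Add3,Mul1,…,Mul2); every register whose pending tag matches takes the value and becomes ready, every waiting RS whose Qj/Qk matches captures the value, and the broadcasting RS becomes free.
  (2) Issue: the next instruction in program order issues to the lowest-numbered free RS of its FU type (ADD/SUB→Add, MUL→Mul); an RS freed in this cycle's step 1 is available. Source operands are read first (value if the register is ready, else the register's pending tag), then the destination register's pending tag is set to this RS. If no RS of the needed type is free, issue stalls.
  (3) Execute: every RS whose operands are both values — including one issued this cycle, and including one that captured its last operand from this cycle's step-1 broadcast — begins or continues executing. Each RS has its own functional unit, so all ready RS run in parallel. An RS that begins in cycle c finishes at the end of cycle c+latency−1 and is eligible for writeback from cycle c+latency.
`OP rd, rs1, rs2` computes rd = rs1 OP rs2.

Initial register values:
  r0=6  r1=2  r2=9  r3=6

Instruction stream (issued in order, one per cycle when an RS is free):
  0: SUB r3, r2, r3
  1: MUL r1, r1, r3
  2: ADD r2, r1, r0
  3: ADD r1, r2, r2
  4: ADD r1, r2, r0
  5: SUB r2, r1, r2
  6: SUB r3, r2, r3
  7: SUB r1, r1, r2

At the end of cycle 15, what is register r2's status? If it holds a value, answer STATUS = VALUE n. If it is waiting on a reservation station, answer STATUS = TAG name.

c1: issue SUB r3<-Add1 | r0:6,r1:2,r2:9,r3:Add1
c2: issue MUL r1<-Mul1 | r0:6,r1:Mul1,r2:9,r3:Add1
c3: CDB Add1=3; issue ADD r2<-Add1 | r0:6,r1:Mul1,r2:Add1,r3:3
c4: issue ADD r1<-Add2 | r0:6,r1:Add2,r2:Add1,r3:3
c5: issue ADD r1<-Add3 | r0:6,r1:Add3,r2:Add1,r3:3
c6: stall | r0:6,r1:Add3,r2:Add1,r3:3
c7: CDB Mul1=6; stall | r0:6,r1:Add3,r2:Add1,r3:3
c8: stall | r0:6,r1:Add3,r2:Add1,r3:3
c9: CDB Add1=12; issue SUB r2<-Add1 | r0:6,r1:Add3,r2:Add1,r3:3
c10: stall | r0:6,r1:Add3,r2:Add1,r3:3
c11: CDB Add2=24; issue SUB r3<-Add2 | r0:6,r1:Add3,r2:Add1,r3:Add2
c12: CDB Add3=18; issue SUB r1<-Add3 | r0:6,r1:Add3,r2:Add1,r3:Add2
c13: - | r0:6,r1:Add3,r2:Add1,r3:Add2
c14: CDB Add1=6 | r0:6,r1:Add3,r2:6,r3:Add2
c15: - | r0:6,r1:Add3,r2:6,r3:Add2

STATUS = VALUE 6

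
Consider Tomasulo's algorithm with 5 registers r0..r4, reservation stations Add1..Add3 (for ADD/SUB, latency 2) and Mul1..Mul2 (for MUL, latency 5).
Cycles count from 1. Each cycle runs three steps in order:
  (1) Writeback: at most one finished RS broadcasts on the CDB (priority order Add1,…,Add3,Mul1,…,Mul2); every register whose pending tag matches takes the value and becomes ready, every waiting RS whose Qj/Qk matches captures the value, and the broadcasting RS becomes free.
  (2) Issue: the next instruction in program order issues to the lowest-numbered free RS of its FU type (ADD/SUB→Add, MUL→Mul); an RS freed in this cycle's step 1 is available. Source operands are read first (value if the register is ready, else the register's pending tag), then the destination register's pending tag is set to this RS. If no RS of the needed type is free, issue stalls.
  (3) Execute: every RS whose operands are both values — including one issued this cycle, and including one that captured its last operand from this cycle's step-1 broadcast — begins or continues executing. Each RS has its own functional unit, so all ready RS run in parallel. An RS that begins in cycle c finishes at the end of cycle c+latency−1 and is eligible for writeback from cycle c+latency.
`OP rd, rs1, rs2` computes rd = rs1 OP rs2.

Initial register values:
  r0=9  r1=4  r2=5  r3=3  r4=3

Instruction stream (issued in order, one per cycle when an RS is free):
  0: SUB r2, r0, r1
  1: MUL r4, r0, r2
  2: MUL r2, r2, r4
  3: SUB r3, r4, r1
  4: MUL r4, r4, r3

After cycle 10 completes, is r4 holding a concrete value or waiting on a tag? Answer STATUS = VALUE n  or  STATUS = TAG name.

cycle 1: issue SUB r2<-Add1 // r0:9,r1:4,r2:Add1,r3:3,r4:3
cycle 2: issue MUL r4<-Mul1 // r0:9,r1:4,r2:Add1,r3:3,r4:Mul1
cycle 3: CDB Add1=5; issue MUL r2<-Mul2 // r0:9,r1:4,r2:Mul2,r3:3,r4:Mul1
cycle 4: issue SUB r3<-Add1 // r0:9,r1:4,r2:Mul2,r3:Add1,r4:Mul1
cycle 5: stall // r0:9,r1:4,r2:Mul2,r3:Add1,r4:Mul1
cycle 6: stall // r0:9,r1:4,r2:Mul2,r3:Add1,r4:Mul1
cycle 7: stall // r0:9,r1:4,r2:Mul2,r3:Add1,r4:Mul1
cycle 8: CDB Mul1=45; issue MUL r4<-Mul1 // r0:9,r1:4,r2:Mul2,r3:Add1,r4:Mul1
cycle 9: - // r0:9,r1:4,r2:Mul2,r3:Add1,r4:Mul1
cycle 10: CDB Add1=41 // r0:9,r1:4,r2:Mul2,r3:41,r4:Mul1

STATUS = TAG Mul1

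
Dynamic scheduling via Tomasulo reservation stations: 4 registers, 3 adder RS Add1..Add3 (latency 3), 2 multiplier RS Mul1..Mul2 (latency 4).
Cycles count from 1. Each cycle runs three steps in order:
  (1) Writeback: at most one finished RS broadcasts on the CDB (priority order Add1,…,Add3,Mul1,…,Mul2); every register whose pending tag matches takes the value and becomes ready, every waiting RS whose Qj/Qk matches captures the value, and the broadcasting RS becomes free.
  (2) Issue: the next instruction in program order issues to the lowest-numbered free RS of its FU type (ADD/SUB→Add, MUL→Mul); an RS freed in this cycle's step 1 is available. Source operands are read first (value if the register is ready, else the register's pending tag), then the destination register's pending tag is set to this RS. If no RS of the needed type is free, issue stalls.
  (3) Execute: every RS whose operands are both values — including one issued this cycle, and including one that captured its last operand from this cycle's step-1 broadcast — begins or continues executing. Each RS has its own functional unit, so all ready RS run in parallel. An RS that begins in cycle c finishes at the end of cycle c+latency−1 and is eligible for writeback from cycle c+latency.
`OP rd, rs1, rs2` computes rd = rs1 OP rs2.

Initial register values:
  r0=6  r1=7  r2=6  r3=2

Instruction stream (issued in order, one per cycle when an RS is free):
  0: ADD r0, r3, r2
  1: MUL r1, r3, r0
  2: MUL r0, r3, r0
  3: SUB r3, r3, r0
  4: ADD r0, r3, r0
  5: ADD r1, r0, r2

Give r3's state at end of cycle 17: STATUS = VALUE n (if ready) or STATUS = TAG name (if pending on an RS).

  c1: issue ADD r0<-Add1  regs: r0:Add1,r1:7,r2:6,r3:2
  c2: issue MUL r1<-Mul1  regs: r0:Add1,r1:Mul1,r2:6,r3:2
  c3: issue MUL r0<-Mul2  regs: r0:Mul2,r1:Mul1,r2:6,r3:2
  c4: CDB Add1=8; issue SUB r3<-Add1  regs: r0:Mul2,r1:Mul1,r2:6,r3:Add1
  c5: issue ADD r0<-Add2  regs: r0:Add2,r1:Mul1,r2:6,r3:Add1
  c6: issue ADD r1<-Add3  regs: r0:Add2,r1:Add3,r2:6,r3:Add1
  c7: -  regs: r0:Add2,r1:Add3,r2:6,r3:Add1
  c8: CDB Mul1=16  regs: r0:Add2,r1:Add3,r2:6,r3:Add1
  c9: CDB Mul2=16  regs: r0:Add2,r1:Add3,r2:6,r3:Add1
  c10: -  regs: r0:Add2,r1:Add3,r2:6,r3:Add1
  c11: -  regs: r0:Add2,r1:Add3,r2:6,r3:Add1
  c12: CDB Add1=-14  regs: r0:Add2,r1:Add3,r2:6,r3:-14
  c13: -  regs: r0:Add2,r1:Add3,r2:6,r3:-14
  c14: -  regs: r0:Add2,r1:Add3,r2:6,r3:-14
  c15: CDB Add2=2  regs: r0:2,r1:Add3,r2:6,r3:-14
  c16: -  regs: r0:2,r1:Add3,r2:6,r3:-14
  c17: -  regs: r0:2,r1:Add3,r2:6,r3:-14

STATUS = VALUE -14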